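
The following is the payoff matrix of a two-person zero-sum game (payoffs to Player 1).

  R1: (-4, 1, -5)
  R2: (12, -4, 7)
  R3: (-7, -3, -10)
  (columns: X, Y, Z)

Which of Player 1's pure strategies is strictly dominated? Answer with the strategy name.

R3

R1 gives a strictly higher payoff than R3 against every column: -4 > -7, 1 > -3, -5 > -10.
So R3 is strictly dominated and Player 1 never plays it.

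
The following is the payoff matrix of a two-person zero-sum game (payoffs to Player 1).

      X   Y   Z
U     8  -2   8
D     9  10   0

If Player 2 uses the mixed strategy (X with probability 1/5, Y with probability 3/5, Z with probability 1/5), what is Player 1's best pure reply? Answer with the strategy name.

D

Expected payoff of U: (1/5)·8 + (3/5)·(-2) + (1/5)·8 = 2.
Expected payoff of D: (1/5)·9 + (3/5)·10 + (1/5)·0 = 39/5.
The largest is 39/5, so Player 1's best response is D.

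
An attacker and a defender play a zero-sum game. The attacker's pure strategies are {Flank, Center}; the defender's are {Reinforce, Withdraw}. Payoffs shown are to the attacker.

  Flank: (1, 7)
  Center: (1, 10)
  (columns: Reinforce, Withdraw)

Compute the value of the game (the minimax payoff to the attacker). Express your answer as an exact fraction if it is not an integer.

Row minima: Flank → 1, Center → 1; maximin = 1.
Column maxima: Reinforce → 1, Withdraw → 10; minimax = 1.
Since maximin = minimax = 1, there is a saddle point and the value is 1.

1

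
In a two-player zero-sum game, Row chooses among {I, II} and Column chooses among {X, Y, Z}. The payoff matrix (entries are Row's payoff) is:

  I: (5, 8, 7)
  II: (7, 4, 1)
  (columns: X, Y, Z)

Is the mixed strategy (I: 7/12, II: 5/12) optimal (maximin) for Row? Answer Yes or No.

No

Against X this mix gives (7/12)·5 + (5/12)·7 = 35/6.
Against Y this mix gives (7/12)·8 + (5/12)·4 = 19/3.
Against Z this mix gives (7/12)·7 + (5/12)·1 = 9/2.
Column will play Z, holding Row to 9/2. Shifting weight toward the row that does better against Z would raise this floor (the equalizing mix achieves 11/2 against both Z and X), so the proposed strategy is not optimal.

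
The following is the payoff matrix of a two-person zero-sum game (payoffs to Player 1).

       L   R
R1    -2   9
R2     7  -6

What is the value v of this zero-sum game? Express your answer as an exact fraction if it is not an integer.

Row minima: R1 → -2, R2 → -6; maximin = -2.
Column maxima: L → 7, R → 9; minimax = 7.
-2 ≠ 7, so there is no saddle point; optimal play is mixed.
Let Player 1 play R1 with probability p. Expected payoff against L: (-2)p + 7(1−p) = −9p + 7; against R: 9p + (-6)(1−p) = 15p − 6.
Setting these equal: −9p + 7 = 15p − 6 ⇒ −24p = -13 ⇒ p = 13/24, and the value is (-9)·(13/24) + 7 = 17/8.
For Player 2: with q = P(L), equating R1's and R2's payoffs gives −11q + 9 = 13q − 6 ⇒ q = 5/8.

17/8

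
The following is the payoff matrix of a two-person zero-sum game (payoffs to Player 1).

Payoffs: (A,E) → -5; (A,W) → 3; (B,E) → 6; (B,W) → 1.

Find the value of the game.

Row minima: A → -5, B → 1; maximin = 1.
Column maxima: E → 6, W → 3; minimax = 3.
1 ≠ 3, so there is no saddle point; optimal play is mixed.
Let Player 1 play A with probability p. Expected payoff against E: (-5)p + 6(1−p) = −11p + 6; against W: 3p + 1(1−p) = 2p + 1.
Setting these equal: −11p + 6 = 2p + 1 ⇒ −13p = -5 ⇒ p = 5/13, and the value is (-11)·(5/13) + 6 = 23/13.
For Player 2: with q = P(E), equating A's and B's payoffs gives −8q + 3 = 5q + 1 ⇒ q = 2/13.

23/13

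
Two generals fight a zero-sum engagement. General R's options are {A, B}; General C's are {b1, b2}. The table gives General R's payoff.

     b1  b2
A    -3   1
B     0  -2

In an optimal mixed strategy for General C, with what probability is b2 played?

1/2

Row minima: A → -3, B → -2; maximin = -2.
Column maxima: b1 → 0, b2 → 1; minimax = 0.
-2 ≠ 0, so there is no saddle point; optimal play is mixed.
Let General R play A with probability p. Expected payoff against b1: (-3)p + 0(1−p) = −3p; against b2: 1p + (-2)(1−p) = 3p − 2.
Setting these equal: −3p = 3p − 2 ⇒ −6p = -2 ⇒ p = 1/3, and the value is (-3)·(1/3) = -1.
For General C: with q = P(b1), equating A's and B's payoffs gives −4q + 1 = 2q − 2 ⇒ q = 1/2.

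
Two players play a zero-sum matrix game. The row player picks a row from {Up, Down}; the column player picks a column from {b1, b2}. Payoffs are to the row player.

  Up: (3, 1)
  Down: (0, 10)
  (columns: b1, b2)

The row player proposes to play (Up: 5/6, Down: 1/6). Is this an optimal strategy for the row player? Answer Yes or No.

Against b1 this mix gives (5/6)·3 + (1/6)·0 = 5/2.
Against b2 this mix gives (5/6)·1 + (1/6)·10 = 5/2.
All of the column player's active replies (b1, b2) yield 5/2, and no column does worse for the row player. The mix makes the column player indifferent and guarantees 5/2, so it is optimal.

Yes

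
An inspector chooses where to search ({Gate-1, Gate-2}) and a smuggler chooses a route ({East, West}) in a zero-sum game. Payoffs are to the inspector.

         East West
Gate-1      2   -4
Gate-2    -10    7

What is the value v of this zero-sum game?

Row minima: Gate-1 → -4, Gate-2 → -10; maximin = -4.
Column maxima: East → 2, West → 7; minimax = 2.
-4 ≠ 2, so there is no saddle point; optimal play is mixed.
Let the inspector play Gate-1 with probability p. Expected payoff against East: 2p + (-10)(1−p) = 12p − 10; against West: (-4)p + 7(1−p) = −11p + 7.
Setting these equal: 12p − 10 = −11p + 7 ⇒ 23p = 17 ⇒ p = 17/23, and the value is (12)·(17/23) − 10 = -26/23.
For the smuggler: with q = P(East), equating Gate-1's and Gate-2's payoffs gives 6q − 4 = −17q + 7 ⇒ q = 11/23.

-26/23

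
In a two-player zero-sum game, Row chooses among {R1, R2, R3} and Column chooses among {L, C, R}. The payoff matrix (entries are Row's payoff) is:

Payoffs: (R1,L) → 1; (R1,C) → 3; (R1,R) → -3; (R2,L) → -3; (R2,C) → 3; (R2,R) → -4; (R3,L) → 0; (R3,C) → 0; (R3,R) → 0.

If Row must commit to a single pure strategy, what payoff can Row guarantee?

Row minima: R1 → -3, R2 → -4, R3 → 0.
The best of these is 0.

0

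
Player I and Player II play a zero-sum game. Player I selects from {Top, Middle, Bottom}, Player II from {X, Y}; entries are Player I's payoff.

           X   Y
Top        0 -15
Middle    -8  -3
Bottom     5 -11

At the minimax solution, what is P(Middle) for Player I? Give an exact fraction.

16/21

Row minima: Top → -15, Middle → -8, Bottom → -11; maximin = -8.
Column maxima: X → 5, Y → -3; minimax = -3.
-8 ≠ -3, so there is no saddle point; optimal play is mixed.
Top is strictly dominated by Bottom, so Player I never plays it.
On the remaining 2×2 (Middle, Bottom vs X, Y):
Let Player I play Middle with probability p. Expected payoff against X: (-8)p + 5(1−p) = −13p + 5; against Y: (-3)p + (-11)(1−p) = 8p − 11.
Setting these equal: −13p + 5 = 8p − 11 ⇒ −21p = -16 ⇒ p = 16/21, and the value is (-13)·(16/21) + 5 = -103/21.
For Player II: with q = P(X), equating Middle's and Bottom's payoffs gives −5q − 3 = 16q − 11 ⇒ q = 8/21.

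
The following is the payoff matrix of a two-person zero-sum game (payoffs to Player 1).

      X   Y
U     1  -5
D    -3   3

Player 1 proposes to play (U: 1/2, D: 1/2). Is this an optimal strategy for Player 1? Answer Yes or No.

Yes

Against X this mix gives (1/2)·1 + (1/2)·(-3) = -1.
Against Y this mix gives (1/2)·(-5) + (1/2)·3 = -1.
All of Player 2's active replies (X, Y) yield -1, and no column does worse for Player 1. The mix makes Player 2 indifferent and guarantees -1, so it is optimal.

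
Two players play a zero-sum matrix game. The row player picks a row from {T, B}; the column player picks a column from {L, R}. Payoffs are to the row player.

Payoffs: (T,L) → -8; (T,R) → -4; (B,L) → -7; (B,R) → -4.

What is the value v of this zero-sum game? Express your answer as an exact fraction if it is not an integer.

-7

Row minima: T → -8, B → -7; maximin = -7.
Column maxima: L → -7, R → -4; minimax = -7.
Since maximin = minimax = -7, there is a saddle point and the value is -7.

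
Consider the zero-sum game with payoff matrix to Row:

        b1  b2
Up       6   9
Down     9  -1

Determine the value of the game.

Row minima: Up → 6, Down → -1; maximin = 6.
Column maxima: b1 → 9, b2 → 9; minimax = 9.
6 ≠ 9, so there is no saddle point; optimal play is mixed.
Let Row play Up with probability p. Expected payoff against b1: 6p + 9(1−p) = −3p + 9; against b2: 9p + (-1)(1−p) = 10p − 1.
Setting these equal: −3p + 9 = 10p − 1 ⇒ −13p = -10 ⇒ p = 10/13, and the value is (-3)·(10/13) + 9 = 87/13.
For Column: with q = P(b1), equating Up's and Down's payoffs gives −3q + 9 = 10q − 1 ⇒ q = 10/13.

87/13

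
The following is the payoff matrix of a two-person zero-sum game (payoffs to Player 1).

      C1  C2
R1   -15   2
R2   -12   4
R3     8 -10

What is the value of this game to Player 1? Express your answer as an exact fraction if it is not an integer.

Row minima: R1 → -15, R2 → -12, R3 → -10; maximin = -10.
Column maxima: C1 → 8, C2 → 4; minimax = 4.
-10 ≠ 4, so there is no saddle point; optimal play is mixed.
R1 is strictly dominated by R2, so Player 1 never plays it.
On the remaining 2×2 (R2, R3 vs C1, C2):
Let Player 1 play R2 with probability p. Expected payoff against C1: (-12)p + 8(1−p) = −20p + 8; against C2: 4p + (-10)(1−p) = 14p − 10.
Setting these equal: −20p + 8 = 14p − 10 ⇒ −34p = -18 ⇒ p = 9/17, and the value is (-20)·(9/17) + 8 = -44/17.
For Player 2: with q = P(C1), equating R2's and R3's payoffs gives −16q + 4 = 18q − 10 ⇒ q = 7/17.

-44/17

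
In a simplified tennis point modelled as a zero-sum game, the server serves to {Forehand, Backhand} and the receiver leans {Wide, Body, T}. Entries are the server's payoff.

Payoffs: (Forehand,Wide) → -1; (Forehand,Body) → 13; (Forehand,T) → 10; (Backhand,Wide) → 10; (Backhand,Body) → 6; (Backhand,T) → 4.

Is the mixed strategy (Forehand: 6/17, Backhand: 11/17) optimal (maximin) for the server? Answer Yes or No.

Yes

Against Wide this mix gives (6/17)·(-1) + (11/17)·10 = 104/17.
Against Body this mix gives (6/17)·13 + (11/17)·6 = 144/17.
Against T this mix gives (6/17)·10 + (11/17)·4 = 104/17.
All of the receiver's active replies (Wide, T) yield 104/17, and no column does worse for the server. The mix makes the receiver indifferent and guarantees 104/17, so it is optimal.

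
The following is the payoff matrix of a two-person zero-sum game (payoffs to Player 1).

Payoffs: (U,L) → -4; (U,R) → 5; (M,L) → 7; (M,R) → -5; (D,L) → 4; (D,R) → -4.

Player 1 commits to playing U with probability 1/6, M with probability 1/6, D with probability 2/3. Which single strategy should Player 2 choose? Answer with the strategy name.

R

If Player 2 plays L, Player 1's expected payoff is (1/6)·(-4) + (1/6)·7 + (2/3)·4 = 19/6.
If Player 2 plays R, Player 1's expected payoff is (1/6)·5 + (1/6)·(-5) + (2/3)·(-4) = -8/3.
Player 2 minimizes Player 1's payoff; the smallest is -8/3, so the best response is R.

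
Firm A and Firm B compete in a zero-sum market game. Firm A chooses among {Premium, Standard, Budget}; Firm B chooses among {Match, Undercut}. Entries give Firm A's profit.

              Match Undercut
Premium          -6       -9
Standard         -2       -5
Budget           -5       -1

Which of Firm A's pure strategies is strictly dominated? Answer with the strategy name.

Standard gives a strictly higher payoff than Premium against every column: -2 > -6, -5 > -9.
So Premium is strictly dominated and Firm A never plays it.

Premium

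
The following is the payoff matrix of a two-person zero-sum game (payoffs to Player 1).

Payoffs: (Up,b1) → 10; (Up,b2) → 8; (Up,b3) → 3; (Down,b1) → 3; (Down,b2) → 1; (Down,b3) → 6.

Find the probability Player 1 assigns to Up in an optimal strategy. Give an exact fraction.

1/2

Row minima: Up → 3, Down → 1; maximin = 3.
Column maxima: b1 → 10, b2 → 8, b3 → 6; minimax = 6.
3 ≠ 6, so there is no saddle point; optimal play is mixed.
b1 is strictly dominated by b2 (it gives Player 1 strictly more in every row), so Player 2 never plays it.
On the remaining 2×2 (Up, Down vs b2, b3):
Let Player 1 play Up with probability p. Expected payoff against b2: 8p + 1(1−p) = 7p + 1; against b3: 3p + 6(1−p) = −3p + 6.
Setting these equal: 7p + 1 = −3p + 6 ⇒ 10p = 5 ⇒ p = 1/2, and the value is (7)·(1/2) + 1 = 9/2.
For Player 2: with q = P(b2), equating Up's and Down's payoffs gives 5q + 3 = −5q + 6 ⇒ q = 3/10.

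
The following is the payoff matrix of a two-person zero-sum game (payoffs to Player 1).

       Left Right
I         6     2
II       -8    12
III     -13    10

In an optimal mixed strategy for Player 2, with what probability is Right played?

7/12

Row minima: I → 2, II → -8, III → -13; maximin = 2.
Column maxima: Left → 6, Right → 12; minimax = 6.
2 ≠ 6, so there is no saddle point; optimal play is mixed.
III is strictly dominated by II, so Player 1 never plays it.
On the remaining 2×2 (I, II vs Left, Right):
Let Player 1 play I with probability p. Expected payoff against Left: 6p + (-8)(1−p) = 14p − 8; against Right: 2p + 12(1−p) = −10p + 12.
Setting these equal: 14p − 8 = −10p + 12 ⇒ 24p = 20 ⇒ p = 5/6, and the value is (14)·(5/6) − 8 = 11/3.
For Player 2: with q = P(Left), equating I's and II's payoffs gives 4q + 2 = −20q + 12 ⇒ q = 5/12.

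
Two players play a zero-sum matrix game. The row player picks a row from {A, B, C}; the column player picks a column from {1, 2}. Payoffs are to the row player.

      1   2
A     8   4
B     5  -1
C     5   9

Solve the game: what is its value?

13/2

Row minima: A → 4, B → -1, C → 5; maximin = 5.
Column maxima: 1 → 8, 2 → 9; minimax = 8.
5 ≠ 8, so there is no saddle point; optimal play is mixed.
B is strictly dominated by A, so the row player never plays it.
On the remaining 2×2 (A, C vs 1, 2):
Let the row player play A with probability p. Expected payoff against 1: 8p + 5(1−p) = 3p + 5; against 2: 4p + 9(1−p) = −5p + 9.
Setting these equal: 3p + 5 = −5p + 9 ⇒ 8p = 4 ⇒ p = 1/2, and the value is (3)·(1/2) + 5 = 13/2.
For the column player: with q = P(1), equating A's and C's payoffs gives 4q + 4 = −4q + 9 ⇒ q = 5/8.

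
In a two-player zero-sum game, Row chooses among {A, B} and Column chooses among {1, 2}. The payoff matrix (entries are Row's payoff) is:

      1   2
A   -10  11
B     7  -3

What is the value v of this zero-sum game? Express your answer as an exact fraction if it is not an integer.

47/31

Row minima: A → -10, B → -3; maximin = -3.
Column maxima: 1 → 7, 2 → 11; minimax = 7.
-3 ≠ 7, so there is no saddle point; optimal play is mixed.
Let Row play A with probability p. Expected payoff against 1: (-10)p + 7(1−p) = −17p + 7; against 2: 11p + (-3)(1−p) = 14p − 3.
Setting these equal: −17p + 7 = 14p − 3 ⇒ −31p = -10 ⇒ p = 10/31, and the value is (-17)·(10/31) + 7 = 47/31.
For Column: with q = P(1), equating A's and B's payoffs gives −21q + 11 = 10q − 3 ⇒ q = 14/31.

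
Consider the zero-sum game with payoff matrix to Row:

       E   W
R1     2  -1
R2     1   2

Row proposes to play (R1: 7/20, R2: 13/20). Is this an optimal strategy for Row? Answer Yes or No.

No

Against E this mix gives (7/20)·2 + (13/20)·1 = 27/20.
Against W this mix gives (7/20)·(-1) + (13/20)·2 = 19/20.
Column will play W, holding Row to 19/20. Shifting weight toward the row that does better against W would raise this floor (the equalizing mix achieves 5/4 against both W and E), so the proposed strategy is not optimal.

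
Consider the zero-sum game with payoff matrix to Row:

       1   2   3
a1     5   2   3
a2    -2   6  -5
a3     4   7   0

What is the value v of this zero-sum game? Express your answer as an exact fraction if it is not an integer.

Row minima: a1 → 2, a2 → -5, a3 → 0; maximin = 2.
Column maxima: 1 → 5, 2 → 7, 3 → 3; minimax = 3.
2 ≠ 3, so there is no saddle point; optimal play is mixed.
a2 is strictly dominated by a3, so Row never plays it.
1 is strictly dominated by 3 (it gives Row strictly more in every row), so Column never plays it.
On the remaining 2×2 (a1, a3 vs 2, 3):
Let Row play a1 with probability p. Expected payoff against 2: 2p + 7(1−p) = −5p + 7; against 3: 3p + 0(1−p) = 3p.
Setting these equal: −5p + 7 = 3p ⇒ −8p = -7 ⇒ p = 7/8, and the value is (-5)·(7/8) + 7 = 21/8.
For Column: with q = P(2), equating a1's and a3's payoffs gives −q + 3 = 7q ⇒ q = 3/8.

21/8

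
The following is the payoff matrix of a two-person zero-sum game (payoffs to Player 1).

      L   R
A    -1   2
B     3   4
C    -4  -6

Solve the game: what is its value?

Row minima: A → -1, B → 3, C → -6; maximin = 3.
Column maxima: L → 3, R → 4; minimax = 3.
Since maximin = minimax = 3, there is a saddle point and the value is 3.

3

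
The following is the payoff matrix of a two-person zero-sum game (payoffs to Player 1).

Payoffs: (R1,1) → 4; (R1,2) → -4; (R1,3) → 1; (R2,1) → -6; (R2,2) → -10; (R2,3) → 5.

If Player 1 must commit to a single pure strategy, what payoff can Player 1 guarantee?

-4

Row minima: R1 → -4, R2 → -10.
The best of these is -4.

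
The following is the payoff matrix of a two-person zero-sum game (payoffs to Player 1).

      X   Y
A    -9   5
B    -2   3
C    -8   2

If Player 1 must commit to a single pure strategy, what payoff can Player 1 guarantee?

Row minima: A → -9, B → -2, C → -8.
The best of these is -2.

-2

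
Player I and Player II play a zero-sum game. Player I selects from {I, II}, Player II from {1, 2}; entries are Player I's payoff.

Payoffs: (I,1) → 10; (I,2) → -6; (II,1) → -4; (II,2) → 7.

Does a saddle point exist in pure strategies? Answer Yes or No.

Row minima: I → -6, II → -4; maximin = -4.
Column maxima: 1 → 10, 2 → 7; minimax = 7.
-4 ≠ 7, so no pure-strategy equilibrium exists.

No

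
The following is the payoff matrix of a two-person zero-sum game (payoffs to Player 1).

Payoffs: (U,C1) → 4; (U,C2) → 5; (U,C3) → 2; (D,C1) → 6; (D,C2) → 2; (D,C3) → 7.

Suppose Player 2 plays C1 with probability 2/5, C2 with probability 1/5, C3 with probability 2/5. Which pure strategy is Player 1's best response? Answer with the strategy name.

Expected payoff of U: (2/5)·4 + (1/5)·5 + (2/5)·2 = 17/5.
Expected payoff of D: (2/5)·6 + (1/5)·2 + (2/5)·7 = 28/5.
The largest is 28/5, so Player 1's best response is D.

D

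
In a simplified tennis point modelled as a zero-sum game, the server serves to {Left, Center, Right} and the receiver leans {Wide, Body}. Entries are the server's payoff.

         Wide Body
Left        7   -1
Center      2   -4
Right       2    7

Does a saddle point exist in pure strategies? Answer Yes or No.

No

Row minima: Left → -1, Center → -4, Right → 2; maximin = 2.
Column maxima: Wide → 7, Body → 7; minimax = 7.
2 ≠ 7, so no pure-strategy equilibrium exists.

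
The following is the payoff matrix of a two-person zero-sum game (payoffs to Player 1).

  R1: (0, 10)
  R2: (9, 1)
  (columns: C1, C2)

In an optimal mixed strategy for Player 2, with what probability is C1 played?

Row minima: R1 → 0, R2 → 1; maximin = 1.
Column maxima: C1 → 9, C2 → 10; minimax = 9.
1 ≠ 9, so there is no saddle point; optimal play is mixed.
Let Player 1 play R1 with probability p. Expected payoff against C1: 0p + 9(1−p) = −9p + 9; against C2: 10p + 1(1−p) = 9p + 1.
Setting these equal: −9p + 9 = 9p + 1 ⇒ −18p = -8 ⇒ p = 4/9, and the value is (-9)·(4/9) + 9 = 5.
For Player 2: with q = P(C1), equating R1's and R2's payoffs gives −10q + 10 = 8q + 1 ⇒ q = 1/2.

1/2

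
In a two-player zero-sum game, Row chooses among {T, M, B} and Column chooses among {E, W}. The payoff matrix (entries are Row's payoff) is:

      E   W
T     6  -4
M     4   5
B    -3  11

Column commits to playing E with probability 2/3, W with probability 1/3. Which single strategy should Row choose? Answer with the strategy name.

M

Expected payoff of T: (2/3)·6 + (1/3)·(-4) = 8/3.
Expected payoff of M: (2/3)·4 + (1/3)·5 = 13/3.
Expected payoff of B: (2/3)·(-3) + (1/3)·11 = 5/3.
The largest is 13/3, so Row's best response is M.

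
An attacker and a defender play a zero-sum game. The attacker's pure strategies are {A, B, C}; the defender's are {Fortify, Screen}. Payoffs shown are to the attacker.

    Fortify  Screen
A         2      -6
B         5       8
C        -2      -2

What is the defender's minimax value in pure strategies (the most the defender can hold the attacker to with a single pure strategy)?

5

Column maxima: Fortify → 5, Screen → 8.
The smallest of these is 5.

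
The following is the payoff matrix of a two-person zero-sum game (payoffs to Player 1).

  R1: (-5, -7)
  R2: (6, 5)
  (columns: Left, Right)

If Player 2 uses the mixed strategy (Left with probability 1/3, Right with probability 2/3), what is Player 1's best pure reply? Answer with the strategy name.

Expected payoff of R1: (1/3)·(-5) + (2/3)·(-7) = -19/3.
Expected payoff of R2: (1/3)·6 + (2/3)·5 = 16/3.
The largest is 16/3, so Player 1's best response is R2.

R2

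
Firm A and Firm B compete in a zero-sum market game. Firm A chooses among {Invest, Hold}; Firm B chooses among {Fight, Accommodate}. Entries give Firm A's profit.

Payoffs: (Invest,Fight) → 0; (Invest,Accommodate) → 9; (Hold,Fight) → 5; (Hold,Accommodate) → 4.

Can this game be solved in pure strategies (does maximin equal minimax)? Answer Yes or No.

No

Row minima: Invest → 0, Hold → 4; maximin = 4.
Column maxima: Fight → 5, Accommodate → 9; minimax = 5.
4 ≠ 5, so no pure-strategy equilibrium exists.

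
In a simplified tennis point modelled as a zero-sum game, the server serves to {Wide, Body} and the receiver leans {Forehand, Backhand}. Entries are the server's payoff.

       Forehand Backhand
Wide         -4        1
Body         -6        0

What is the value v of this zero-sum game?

-4

Row minima: Wide → -4, Body → -6; maximin = -4.
Column maxima: Forehand → -4, Backhand → 1; minimax = -4.
Since maximin = minimax = -4, there is a saddle point and the value is -4.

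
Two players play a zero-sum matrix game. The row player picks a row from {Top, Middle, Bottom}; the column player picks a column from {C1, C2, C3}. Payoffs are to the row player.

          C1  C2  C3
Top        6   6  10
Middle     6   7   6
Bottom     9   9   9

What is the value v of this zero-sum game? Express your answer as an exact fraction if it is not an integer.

Row minima: Top → 6, Middle → 6, Bottom → 9; maximin = 9.
Column maxima: C1 → 9, C2 → 9, C3 → 10; minimax = 9.
Since maximin = minimax = 9, there is a saddle point and the value is 9.

9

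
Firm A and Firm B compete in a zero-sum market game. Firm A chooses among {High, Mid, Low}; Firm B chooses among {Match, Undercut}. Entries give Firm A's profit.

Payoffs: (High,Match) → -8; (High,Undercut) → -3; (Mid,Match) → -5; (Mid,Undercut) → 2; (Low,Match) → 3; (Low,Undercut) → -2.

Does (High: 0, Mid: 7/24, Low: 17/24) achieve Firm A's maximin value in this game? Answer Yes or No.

Against Match this mix gives (7/24)·(-5) + (17/24)·3 = 2/3.
Against Undercut this mix gives (7/24)·2 + (17/24)·(-2) = -5/6.
Firm B will play Undercut, holding Firm A to -5/6. Shifting weight toward the row that does better against Undercut would raise this floor (the equalizing mix achieves -1/3 against both Undercut and Match), so the proposed strategy is not optimal.

No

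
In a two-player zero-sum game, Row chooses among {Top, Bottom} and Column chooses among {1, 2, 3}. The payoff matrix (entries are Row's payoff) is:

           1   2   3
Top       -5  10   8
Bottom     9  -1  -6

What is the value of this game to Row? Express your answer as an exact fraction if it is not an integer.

3/2

Row minima: Top → -5, Bottom → -6; maximin = -5.
Column maxima: 1 → 9, 2 → 10, 3 → 8; minimax = 8.
-5 ≠ 8, so there is no saddle point; optimal play is mixed.
2 is strictly dominated by 3 (it gives Row strictly more in every row), so Column never plays it.
On the remaining 2×2 (Top, Bottom vs 1, 3):
Let Row play Top with probability p. Expected payoff against 1: (-5)p + 9(1−p) = −14p + 9; against 3: 8p + (-6)(1−p) = 14p − 6.
Setting these equal: −14p + 9 = 14p − 6 ⇒ −28p = -15 ⇒ p = 15/28, and the value is (-14)·(15/28) + 9 = 3/2.
For Column: with q = P(1), equating Top's and Bottom's payoffs gives −13q + 8 = 15q − 6 ⇒ q = 1/2.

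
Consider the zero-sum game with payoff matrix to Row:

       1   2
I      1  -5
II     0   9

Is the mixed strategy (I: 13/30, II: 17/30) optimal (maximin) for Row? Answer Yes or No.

No

Against 1 this mix gives (13/30)·1 + (17/30)·0 = 13/30.
Against 2 this mix gives (13/30)·(-5) + (17/30)·9 = 44/15.
Column will play 1, holding Row to 13/30. Shifting weight toward the row that does better against 1 would raise this floor (the equalizing mix achieves 3/5 against both 1 and 2), so the proposed strategy is not optimal.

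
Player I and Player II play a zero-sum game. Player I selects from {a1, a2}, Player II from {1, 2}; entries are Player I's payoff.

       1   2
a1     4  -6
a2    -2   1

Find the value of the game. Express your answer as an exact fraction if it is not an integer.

Row minima: a1 → -6, a2 → -2; maximin = -2.
Column maxima: 1 → 4, 2 → 1; minimax = 1.
-2 ≠ 1, so there is no saddle point; optimal play is mixed.
Let Player I play a1 with probability p. Expected payoff against 1: 4p + (-2)(1−p) = 6p − 2; against 2: (-6)p + 1(1−p) = −7p + 1.
Setting these equal: 6p − 2 = −7p + 1 ⇒ 13p = 3 ⇒ p = 3/13, and the value is (6)·(3/13) − 2 = -8/13.
For Player II: with q = P(1), equating a1's and a2's payoffs gives 10q − 6 = −3q + 1 ⇒ q = 7/13.

-8/13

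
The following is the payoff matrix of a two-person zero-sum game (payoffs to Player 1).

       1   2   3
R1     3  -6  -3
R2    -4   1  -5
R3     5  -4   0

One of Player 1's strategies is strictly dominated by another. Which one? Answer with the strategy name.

R3 gives a strictly higher payoff than R1 against every column: 5 > 3, -4 > -6, 0 > -3.
So R1 is strictly dominated and Player 1 never plays it.

R1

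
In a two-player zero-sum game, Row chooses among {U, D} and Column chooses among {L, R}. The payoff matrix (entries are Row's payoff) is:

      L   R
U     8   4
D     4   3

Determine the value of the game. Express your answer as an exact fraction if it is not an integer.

4

Row minima: U → 4, D → 3; maximin = 4.
Column maxima: L → 8, R → 4; minimax = 4.
Since maximin = minimax = 4, there is a saddle point and the value is 4.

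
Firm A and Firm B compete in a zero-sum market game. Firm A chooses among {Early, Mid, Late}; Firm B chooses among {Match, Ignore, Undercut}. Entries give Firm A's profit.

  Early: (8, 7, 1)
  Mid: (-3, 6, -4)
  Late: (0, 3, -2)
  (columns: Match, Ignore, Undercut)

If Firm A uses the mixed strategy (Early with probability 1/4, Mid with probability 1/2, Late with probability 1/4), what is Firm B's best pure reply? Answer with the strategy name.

Undercut

If Firm B plays Match, Firm A's expected payoff is (1/4)·8 + (1/2)·(-3) + (1/4)·0 = 1/2.
If Firm B plays Ignore, Firm A's expected payoff is (1/4)·7 + (1/2)·6 + (1/4)·3 = 11/2.
If Firm B plays Undercut, Firm A's expected payoff is (1/4)·1 + (1/2)·(-4) + (1/4)·(-2) = -9/4.
Firm B minimizes Firm A's payoff; the smallest is -9/4, so the best response is Undercut.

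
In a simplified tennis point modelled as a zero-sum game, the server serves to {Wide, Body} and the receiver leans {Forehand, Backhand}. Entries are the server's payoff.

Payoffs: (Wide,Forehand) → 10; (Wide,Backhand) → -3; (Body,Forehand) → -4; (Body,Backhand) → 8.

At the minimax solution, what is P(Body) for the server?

13/25

Row minima: Wide → -3, Body → -4; maximin = -3.
Column maxima: Forehand → 10, Backhand → 8; minimax = 8.
-3 ≠ 8, so there is no saddle point; optimal play is mixed.
Let the server play Wide with probability p. Expected payoff against Forehand: 10p + (-4)(1−p) = 14p − 4; against Backhand: (-3)p + 8(1−p) = −11p + 8.
Setting these equal: 14p − 4 = −11p + 8 ⇒ 25p = 12 ⇒ p = 12/25, and the value is (14)·(12/25) − 4 = 68/25.
For the receiver: with q = P(Forehand), equating Wide's and Body's payoffs gives 13q − 3 = −12q + 8 ⇒ q = 11/25.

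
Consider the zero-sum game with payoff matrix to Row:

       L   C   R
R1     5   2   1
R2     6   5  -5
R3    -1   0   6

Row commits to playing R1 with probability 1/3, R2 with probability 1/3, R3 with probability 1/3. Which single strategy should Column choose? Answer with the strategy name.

R

If Column plays L, Row's expected payoff is (1/3)·5 + (1/3)·6 + (1/3)·(-1) = 10/3.
If Column plays C, Row's expected payoff is (1/3)·2 + (1/3)·5 + (1/3)·0 = 7/3.
If Column plays R, Row's expected payoff is (1/3)·1 + (1/3)·(-5) + (1/3)·6 = 2/3.
Column minimizes Row's payoff; the smallest is 2/3, so the best response is R.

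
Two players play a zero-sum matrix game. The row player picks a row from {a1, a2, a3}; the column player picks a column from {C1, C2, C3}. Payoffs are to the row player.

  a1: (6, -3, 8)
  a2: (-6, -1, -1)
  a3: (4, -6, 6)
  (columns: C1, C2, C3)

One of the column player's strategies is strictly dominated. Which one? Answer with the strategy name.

C3

C1 holds the row player's payoff strictly below C3 in every row: 6 < 8, -6 < -1, 4 < 6.
So C3 is strictly dominated for the column player.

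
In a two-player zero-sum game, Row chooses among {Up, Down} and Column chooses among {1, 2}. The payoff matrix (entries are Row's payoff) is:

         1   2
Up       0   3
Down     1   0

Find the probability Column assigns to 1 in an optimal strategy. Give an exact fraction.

Row minima: Up → 0, Down → 0; maximin = 0.
Column maxima: 1 → 1, 2 → 3; minimax = 1.
0 ≠ 1, so there is no saddle point; optimal play is mixed.
Let Row play Up with probability p. Expected payoff against 1: 0p + 1(1−p) = −p + 1; against 2: 3p + 0(1−p) = 3p.
Setting these equal: −p + 1 = 3p ⇒ −4p = -1 ⇒ p = 1/4, and the value is (-1)·(1/4) + 1 = 3/4.
For Column: with q = P(1), equating Up's and Down's payoffs gives −3q + 3 = q ⇒ q = 3/4.

3/4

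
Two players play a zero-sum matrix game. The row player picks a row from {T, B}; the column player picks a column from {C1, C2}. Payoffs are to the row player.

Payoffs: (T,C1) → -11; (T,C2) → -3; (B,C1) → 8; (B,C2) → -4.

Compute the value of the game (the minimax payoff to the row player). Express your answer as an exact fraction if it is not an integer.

Row minima: T → -11, B → -4; maximin = -4.
Column maxima: C1 → 8, C2 → -3; minimax = -3.
-4 ≠ -3, so there is no saddle point; optimal play is mixed.
Let the row player play T with probability p. Expected payoff against C1: (-11)p + 8(1−p) = −19p + 8; against C2: (-3)p + (-4)(1−p) = p − 4.
Setting these equal: −19p + 8 = p − 4 ⇒ −20p = -12 ⇒ p = 3/5, and the value is (-19)·(3/5) + 8 = -17/5.
For the column player: with q = P(C1), equating T's and B's payoffs gives −8q − 3 = 12q − 4 ⇒ q = 1/20.

-17/5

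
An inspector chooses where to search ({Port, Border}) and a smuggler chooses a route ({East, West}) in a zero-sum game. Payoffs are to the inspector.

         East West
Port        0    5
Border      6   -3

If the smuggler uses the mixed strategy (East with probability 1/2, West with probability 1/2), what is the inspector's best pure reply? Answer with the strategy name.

Port

Expected payoff of Port: (1/2)·0 + (1/2)·5 = 5/2.
Expected payoff of Border: (1/2)·6 + (1/2)·(-3) = 3/2.
The largest is 5/2, so the inspector's best response is Port.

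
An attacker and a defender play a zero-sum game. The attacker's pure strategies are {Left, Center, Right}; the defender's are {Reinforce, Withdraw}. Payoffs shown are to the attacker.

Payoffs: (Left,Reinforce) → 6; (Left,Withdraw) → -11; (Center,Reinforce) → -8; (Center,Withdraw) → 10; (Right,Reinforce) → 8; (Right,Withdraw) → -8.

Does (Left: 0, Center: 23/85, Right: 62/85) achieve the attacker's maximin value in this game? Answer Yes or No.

Against Reinforce this mix gives (23/85)·(-8) + (62/85)·8 = 312/85.
Against Withdraw this mix gives (23/85)·10 + (62/85)·(-8) = -266/85.
The defender will play Withdraw, holding the attacker to -266/85. Shifting weight toward the row that does better against Withdraw would raise this floor (the equalizing mix achieves 8/17 against both Withdraw and Reinforce), so the proposed strategy is not optimal.

No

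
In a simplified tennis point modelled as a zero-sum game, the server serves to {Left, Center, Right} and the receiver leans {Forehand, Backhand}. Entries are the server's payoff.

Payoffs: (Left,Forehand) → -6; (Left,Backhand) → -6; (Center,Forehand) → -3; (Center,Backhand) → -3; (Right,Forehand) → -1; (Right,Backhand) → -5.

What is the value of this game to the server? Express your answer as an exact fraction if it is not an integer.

-3

Row minima: Left → -6, Center → -3, Right → -5; maximin = -3.
Column maxima: Forehand → -1, Backhand → -3; minimax = -3.
Since maximin = minimax = -3, there is a saddle point and the value is -3.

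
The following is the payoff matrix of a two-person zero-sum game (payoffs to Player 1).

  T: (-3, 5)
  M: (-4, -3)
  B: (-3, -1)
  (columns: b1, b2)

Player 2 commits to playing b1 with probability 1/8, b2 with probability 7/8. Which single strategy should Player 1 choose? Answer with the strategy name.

T

Expected payoff of T: (1/8)·(-3) + (7/8)·5 = 4.
Expected payoff of M: (1/8)·(-4) + (7/8)·(-3) = -25/8.
Expected payoff of B: (1/8)·(-3) + (7/8)·(-1) = -5/4.
The largest is 4, so Player 1's best response is T.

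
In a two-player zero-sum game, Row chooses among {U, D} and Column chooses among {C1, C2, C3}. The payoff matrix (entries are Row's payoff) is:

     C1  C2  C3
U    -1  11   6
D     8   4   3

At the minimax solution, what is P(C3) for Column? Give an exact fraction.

Row minima: U → -1, D → 3; maximin = 3.
Column maxima: C1 → 8, C2 → 11, C3 → 6; minimax = 6.
3 ≠ 6, so there is no saddle point; optimal play is mixed.
C2 is strictly dominated by C3 (it gives Row strictly more in every row), so Column never plays it.
On the remaining 2×2 (U, D vs C1, C3):
Let Row play U with probability p. Expected payoff against C1: (-1)p + 8(1−p) = −9p + 8; against C3: 6p + 3(1−p) = 3p + 3.
Setting these equal: −9p + 8 = 3p + 3 ⇒ −12p = -5 ⇒ p = 5/12, and the value is (-9)·(5/12) + 8 = 17/4.
For Column: with q = P(C1), equating U's and D's payoffs gives −7q + 6 = 5q + 3 ⇒ q = 1/4.

3/4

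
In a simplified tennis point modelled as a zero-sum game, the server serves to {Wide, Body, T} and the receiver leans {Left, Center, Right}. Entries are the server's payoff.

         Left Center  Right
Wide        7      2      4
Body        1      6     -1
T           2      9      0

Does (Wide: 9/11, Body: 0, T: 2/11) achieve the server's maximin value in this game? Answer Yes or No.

Yes

Against Left this mix gives (9/11)·7 + (2/11)·2 = 67/11.
Against Center this mix gives (9/11)·2 + (2/11)·9 = 36/11.
Against Right this mix gives (9/11)·4 + (2/11)·0 = 36/11.
All of the receiver's active replies (Center, Right) yield 36/11, and no column does worse for the server. The mix makes the receiver indifferent and guarantees 36/11, so it is optimal.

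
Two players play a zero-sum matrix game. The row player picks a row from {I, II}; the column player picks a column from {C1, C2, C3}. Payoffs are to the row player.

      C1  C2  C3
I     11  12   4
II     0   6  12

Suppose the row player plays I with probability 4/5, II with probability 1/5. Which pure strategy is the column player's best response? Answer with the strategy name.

If the column player plays C1, the row player's expected payoff is (4/5)·11 + (1/5)·0 = 44/5.
If the column player plays C2, the row player's expected payoff is (4/5)·12 + (1/5)·6 = 54/5.
If the column player plays C3, the row player's expected payoff is (4/5)·4 + (1/5)·12 = 28/5.
The column player minimizes the row player's payoff; the smallest is 28/5, so the best response is C3.

C3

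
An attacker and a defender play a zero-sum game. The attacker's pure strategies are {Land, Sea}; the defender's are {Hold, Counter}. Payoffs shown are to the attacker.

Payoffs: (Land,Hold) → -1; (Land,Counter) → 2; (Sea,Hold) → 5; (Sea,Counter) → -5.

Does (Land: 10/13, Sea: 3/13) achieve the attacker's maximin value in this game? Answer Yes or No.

Yes

Against Hold this mix gives (10/13)·(-1) + (3/13)·5 = 5/13.
Against Counter this mix gives (10/13)·2 + (3/13)·(-5) = 5/13.
All of the defender's active replies (Hold, Counter) yield 5/13, and no column does worse for the attacker. The mix makes the defender indifferent and guarantees 5/13, so it is optimal.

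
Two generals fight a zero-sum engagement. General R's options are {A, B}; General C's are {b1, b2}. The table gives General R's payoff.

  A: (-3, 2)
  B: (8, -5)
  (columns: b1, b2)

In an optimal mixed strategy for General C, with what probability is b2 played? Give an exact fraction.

11/18

Row minima: A → -3, B → -5; maximin = -3.
Column maxima: b1 → 8, b2 → 2; minimax = 2.
-3 ≠ 2, so there is no saddle point; optimal play is mixed.
Let General R play A with probability p. Expected payoff against b1: (-3)p + 8(1−p) = −11p + 8; against b2: 2p + (-5)(1−p) = 7p − 5.
Setting these equal: −11p + 8 = 7p − 5 ⇒ −18p = -13 ⇒ p = 13/18, and the value is (-11)·(13/18) + 8 = 1/18.
For General C: with q = P(b1), equating A's and B's payoffs gives −5q + 2 = 13q − 5 ⇒ q = 7/18.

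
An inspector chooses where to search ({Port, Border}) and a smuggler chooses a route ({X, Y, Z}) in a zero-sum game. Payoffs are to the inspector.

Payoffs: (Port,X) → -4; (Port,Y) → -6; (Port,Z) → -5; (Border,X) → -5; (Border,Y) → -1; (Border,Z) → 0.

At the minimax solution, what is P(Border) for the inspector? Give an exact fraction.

1/3

Row minima: Port → -6, Border → -5; maximin = -5.
Column maxima: X → -4, Y → -1, Z → 0; minimax = -4.
-5 ≠ -4, so there is no saddle point; optimal play is mixed.
Z is strictly dominated by Y (it gives the inspector strictly more in every row), so the smuggler never plays it.
On the remaining 2×2 (Port, Border vs X, Y):
Let the inspector play Port with probability p. Expected payoff against X: (-4)p + (-5)(1−p) = p − 5; against Y: (-6)p + (-1)(1−p) = −5p − 1.
Setting these equal: p − 5 = −5p − 1 ⇒ 6p = 4 ⇒ p = 2/3, and the value is (1)·(2/3) − 5 = -13/3.
For the smuggler: with q = P(X), equating Port's and Border's payoffs gives 2q − 6 = −4q − 1 ⇒ q = 5/6.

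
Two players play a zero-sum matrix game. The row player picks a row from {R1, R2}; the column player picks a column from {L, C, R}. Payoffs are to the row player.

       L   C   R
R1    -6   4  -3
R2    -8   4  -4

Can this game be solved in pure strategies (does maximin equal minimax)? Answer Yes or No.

Row minima: R1 → -6, R2 → -8; maximin = -6.
Column maxima: L → -6, C → 4, R → -3; minimax = -6.
maximin = minimax = -6, so a saddle point exists.

Yes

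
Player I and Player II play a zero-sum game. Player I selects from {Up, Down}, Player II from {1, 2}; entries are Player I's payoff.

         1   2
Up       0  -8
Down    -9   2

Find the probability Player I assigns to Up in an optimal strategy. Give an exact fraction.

11/19

Row minima: Up → -8, Down → -9; maximin = -8.
Column maxima: 1 → 0, 2 → 2; minimax = 0.
-8 ≠ 0, so there is no saddle point; optimal play is mixed.
Let Player I play Up with probability p. Expected payoff against 1: 0p + (-9)(1−p) = 9p − 9; against 2: (-8)p + 2(1−p) = −10p + 2.
Setting these equal: 9p − 9 = −10p + 2 ⇒ 19p = 11 ⇒ p = 11/19, and the value is (9)·(11/19) − 9 = -72/19.
For Player II: with q = P(1), equating Up's and Down's payoffs gives 8q − 8 = −11q + 2 ⇒ q = 10/19.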